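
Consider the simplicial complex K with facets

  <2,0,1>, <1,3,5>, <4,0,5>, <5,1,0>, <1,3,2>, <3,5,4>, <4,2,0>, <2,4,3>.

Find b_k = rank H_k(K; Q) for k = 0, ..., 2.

b_0 = 1, b_1 = 0, b_2 = 1.

K has 6 vertices, 12 edges, 8 triangles.
rank ∂_0 = 0, rank ∂_1 = 5 ⇒ b_0 = 6 − 0 − 5 = 1; all invariant factors of ∂_1 are 1 so no torsion. So H_0 = Z.
rank ∂_1 = 5, rank ∂_2 = 7 ⇒ b_1 = 12 − 5 − 7 = 0; all invariant factors of ∂_2 are 1 so no torsion. So H_1 = 0.
rank ∂_2 = 7, rank ∂_3 = 0 ⇒ b_2 = 8 − 7 − 0 = 1. So H_2 = Z.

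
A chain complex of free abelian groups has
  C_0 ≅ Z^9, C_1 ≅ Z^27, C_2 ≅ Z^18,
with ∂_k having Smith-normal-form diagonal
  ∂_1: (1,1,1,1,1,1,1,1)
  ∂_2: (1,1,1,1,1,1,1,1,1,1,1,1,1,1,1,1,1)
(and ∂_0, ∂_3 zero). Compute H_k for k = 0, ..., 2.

H_0: b_0 = 9 − 0 − 8 = 1; torsion from ∂_1 factors > 1: none. So H_0 ≅ Z.
H_1: b_1 = 27 − 8 − 17 = 2; torsion from ∂_2 factors > 1: none. So H_1 ≅ Z^2.
H_2: b_2 = 18 − 17 − 0 = 1; torsion from ∂_3 factors > 1: none. So H_2 ≅ Z.

H_0 ≅ Z,  H_1 ≅ Z^2,  H_2 ≅ Z.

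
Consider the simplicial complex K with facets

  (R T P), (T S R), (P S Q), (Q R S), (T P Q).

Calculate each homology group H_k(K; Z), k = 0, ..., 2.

H_0 = Z,  H_1 = Z,  H_2 = 0.

Fix the vertex order P < Q < R < S < T and write every simplex with vertices in increasing order. Then dim K = 2 and the simplices of K are:

  0-simplices (5): P, Q, R, S, T
  1-simplices (10): PQ, PR, PS, PT, QR, QS, QT, RS, RT, ST
  2-simplices (5): PQS, PQT, PRT, QRS, RST

giving chain groups C_0 ≅ Z^5, C_1 ≅ Z^10, C_2 ≅ Z^5.

∂_1: C_1 → C_0 maps an edge to its endpoints' difference, ∂[p,q] = q − p. For instance
  ∂PQ = Q − P.
The 5×10 boundary matrix has rank 4 and Smith normal form diag(1,1,1,1).

The boundary map ∂_2: C_2 → C_1 maps a triangle to the signed sum of its edges. For instance
  ∂QRS = RS − QS + QR,
  ∂RST = ST − RT + RS.
The 10×5 boundary matrix has rank 5 and Smith normal form diag(1,1,1,1,1).

Computing H_k = (kernel of ∂_k) / (image of ∂_{k+1}):

  H_0: rank C_0 − rank ∂_1 = 5 − 4 = 1, and the invariant factors of ∂_1 are all 1, so H_0 ≅ Z.
  H_1: rank ker ∂_1 − rank ∂_2 = (10 − 4) − 5 = 1, and the invariant factors of ∂_2 are all 1, so H_1 ≅ Z.
  H_2: rank ker ∂_2 − rank ∂_3 = (5 − 5) − 0 = 0, and there is no ∂_3, so H_2 ≅ 0.

(K is a triangulation of the Möbius band.)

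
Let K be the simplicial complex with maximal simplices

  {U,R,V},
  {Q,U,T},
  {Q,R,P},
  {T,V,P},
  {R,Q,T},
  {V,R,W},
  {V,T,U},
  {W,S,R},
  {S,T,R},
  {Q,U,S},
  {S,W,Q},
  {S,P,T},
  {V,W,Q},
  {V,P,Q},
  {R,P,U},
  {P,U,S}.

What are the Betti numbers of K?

b_0 = 1, b_1 = 2, b_2 = 1.

Order the vertices as P < Q < R < S < T < U < V < W. Listing each simplex with vertices in this order, K has dimension 2 with simplices:

  0-simplices (8): P, Q, R, S, T, U, V, W
  1-simplices (24): PQ, PR, PS, PT, PU, PV, QR, QS, QT, QU, QV, QW, RS, RT, RU, RV, RW, ST, SU, SW, TU, TV, UV, VW
  2-simplices (16): PQR, PQV, PRU, PST, PSU, PTV, QRT, QSU, QSW, QTU, QVW, RST, RSW, RUV, RVW, TUV

so the chain groups are C_0 ≅ Z^8, C_1 ≅ Z^24, C_2 ≅ Z^16.

∂_1: C_1 → C_0 maps an edge to its endpoints' difference, ∂[p,q] = q − p. For instance
  ∂PV = V − P.
The 8×24 boundary matrix has rank 7 and Smith normal form diag(1,1,1,1,1,1,1).

The boundary map ∂_2: C_2 → C_1 acts by ∂[p,q,r] = [q,r] − [p,r] + [p,q]. For instance
  ∂QRT = RT − QT + QR,
  ∂QTU = TU − QU + QT.
This gives a 24×16 integer matrix of rank 15; reducing to Smith normal form yields diagonal entries (1,1,1,1,1,1,1,1,1,1,1,1,1,1,1).

Computing H_k = (kernel of ∂_k) / (image of ∂_{k+1}):

  H_0: rank C_0 − rank ∂_1 = 8 − 7 = 1, and the invariant factors of ∂_1 are all 1, so H_0 = Z.
  H_1: rank ker ∂_1 − rank ∂_2 = (24 − 7) − 15 = 2, and the invariant factors of ∂_2 are all 1, so H_1 = Z^2.
  H_2: rank ker ∂_2 − rank ∂_3 = (16 − 15) − 0 = 1, and there is no ∂_3, so H_2 = Z.

As a check, the Euler characteristic is 8 − 24 + 16 = 0, which agrees with 1 − 2 + 1 = 0.

Hence the Betti numbers are b_0 = 1, b_1 = 2, b_2 = 1.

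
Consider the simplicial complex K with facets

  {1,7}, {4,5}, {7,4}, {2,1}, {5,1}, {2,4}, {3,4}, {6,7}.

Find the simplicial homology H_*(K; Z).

Take the total order 1 < 2 < 3 < 4 < 5 < 6 < 7 on the vertex set. Then K (dimension 1) consists of the simplices:

  0-simplices (7): [1], [2], [3], [4], [5], [6], [7]
  1-simplices (8): [1,2], [1,5], [1,7], [2,4], [3,4], [4,5], [4,7], [6,7]

so the chain groups are C_0 ≅ Z^7, C_1 ≅ Z^8.

∂_1: C_1 → C_0 sends each edge [p,q] (with p < q) to q − p.
This gives a 7×8 integer matrix of rank 6; reducing to Smith normal form yields diagonal entries (1,1,1,1,1,1).

Computing H_k = (kernel of ∂_k) / (image of ∂_{k+1}):

  H_0: rank C_0 − rank ∂_1 = 7 − 6 = 1, and the invariant factors of ∂_1 are all 1, so H_0 = Z.
  H_1: rank ker ∂_1 − rank ∂_2 = (8 − 6) − 0 = 2, and there is no ∂_2, so H_1 = Z^2.

H_0 ≅ Z,  H_1 ≅ Z^2.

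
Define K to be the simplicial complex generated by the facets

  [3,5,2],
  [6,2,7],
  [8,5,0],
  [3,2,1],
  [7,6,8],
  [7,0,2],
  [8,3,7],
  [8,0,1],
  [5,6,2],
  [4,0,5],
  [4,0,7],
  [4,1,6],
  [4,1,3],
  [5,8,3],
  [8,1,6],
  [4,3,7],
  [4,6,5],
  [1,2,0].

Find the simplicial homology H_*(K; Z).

Fix the vertex order 0 < 1 < 2 < 3 < 4 < 5 < 6 < 7 < 8 and write every simplex with vertices in increasing order. Then dim K = 2 and the simplices of K are:

  0-simplices (9): [0], [1], [2], [3], [4], [5], [6], [7], [8]
  1-simplices (27): (27 of them)
  2-simplices (18): [0,1,2], [0,1,8], [0,2,7], [0,4,5], [0,4,7], [0,5,8], [1,2,3], [1,3,4], [1,4,6], [1,6,8], [2,3,5], [2,5,6], [2,6,7], [3,4,7], [3,5,8], [3,7,8], [4,5,6], [6,7,8]

Hence C_0 ≅ Z^9, C_1 ≅ Z^27, C_2 ≅ Z^18.

∂_1: C_1 → C_0 maps an edge to its endpoints' difference, ∂[p,q] = q − p. For instance
  ∂[3,8] = [8] − [3].
The resulting 9×27 matrix has rank 8, and its Smith normal form has invariant factors (1,1,1,1,1,1,1,1).

∂_2: C_2 → C_1 maps a triangle to the signed sum of its edges. For instance
  ∂[0,5,8] = [5,8] − [0,8] + [0,5],
  ∂[0,1,2] = [1,2] − [0,2] + [0,1].
The resulting 27×18 matrix has rank 17, and its Smith normal form has invariant factors (1,1,1,1,1,1,1,1,1,1,1,1,1,1,1,1,1).

Now H_k = ker ∂_k / im ∂_{k+1}, so:

  H_0: rank C_0 − rank ∂_1 = 9 − 8 = 1, and the invariant factors of ∂_1 are all 1, so H_0 ≅ Z.
  H_1: rank ker ∂_1 − rank ∂_2 = (27 − 8) − 17 = 2, and the invariant factors of ∂_2 are all 1, so H_1 ≅ Z^2.
  H_2: rank ker ∂_2 − rank ∂_3 = (18 − 17) − 0 = 1, and there is no ∂_3, so H_2 ≅ Z.

As a check, the Euler characteristic is 9 − 27 + 18 = 0, which agrees with 1 − 2 + 1 = 0.
(K is a triangulation of the torus T^2.)

H_0 = Z,  H_1 = Z^2,  H_2 = Z.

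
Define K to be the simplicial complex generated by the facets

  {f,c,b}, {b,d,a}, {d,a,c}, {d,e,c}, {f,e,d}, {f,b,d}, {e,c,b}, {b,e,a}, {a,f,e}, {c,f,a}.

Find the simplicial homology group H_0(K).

H_0 = Z.

Order the vertices as a < b < c < d < e < f. Listing each simplex with vertices in this order, K has dimension 2 with simplices:

  0-simplices (6): a, b, c, d, e, f
  1-simplices (15): ab, ac, ad, ae, af, bc, bd, be, bf, cd, ce, cf, de, df, ef
  2-simplices (10): abd, abe, acd, acf, aef, bce, bcf, bdf, cde, def

Hence C_0 ≅ Z^6, C_1 ≅ Z^15, C_2 ≅ Z^10.

Boundary ∂_1: C_1 → C_0 maps an edge to its endpoints' difference, ∂[p,q] = q − p.
The resulting 6×15 matrix has rank 5, and its Smith normal form has invariant factors (1,1,1,1,1).

∂_2: C_2 → C_1 maps a triangle to the signed sum of its edges. For instance
  ∂bce = ce − be + bc,
  ∂acd = cd − ad + ac.
As a 15×10 matrix over Z this has rank 10, with invariant factors (1,1,1,1,1,1,1,1,1,2).

From H_k ≅ ker(∂_k) / im(∂_{k+1}) we obtain:

  H_0: rank C_0 − rank ∂_1 = 6 − 5 = 1, and the invariant factors of ∂_1 are all 1, so H_0 = Z.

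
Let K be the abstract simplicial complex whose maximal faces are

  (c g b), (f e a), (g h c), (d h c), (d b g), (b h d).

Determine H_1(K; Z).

We work with the vertex ordering a < b < c < d < e < f < g < h. The simplices of K, each written with vertices in increasing order, are:

  0-simplices (8): a, b, c, d, e, f, g, h
  1-simplices (13): ae, af, bc, bd, bg, bh, cd, cg, ch, dg, dh, ef, gh
  2-simplices (6): aef, bcg, bdg, bdh, cdh, cgh

so the chain groups are C_0 ≅ Z^8, C_1 ≅ Z^13, C_2 ≅ Z^6.

Boundary ∂_1: C_1 → C_0 maps an edge to its endpoints' difference, ∂[p,q] = q − p. For instance
  ∂bh = h − b.
The resulting 8×13 matrix has rank 6, and its Smith normal form has invariant factors (1,1,1,1,1,1).

Boundary ∂_2: C_2 → C_1 acts by ∂[p,q,r] = [q,r] − [p,r] + [p,q]. For instance
  ∂cgh = gh − ch + cg,
  ∂cdh = dh − ch + cd.
As a 13×6 matrix over Z this has rank 6, with invariant factors (1,1,1,1,1,1).

From H_k ≅ ker(∂_k) / im(∂_{k+1}) we obtain:

  H_1: rank ker ∂_1 − rank ∂_2 = (13 − 6) − 6 = 1, and the invariant factors of ∂_2 are all 1, so H_1 ≅ Z.

H_1 = Z.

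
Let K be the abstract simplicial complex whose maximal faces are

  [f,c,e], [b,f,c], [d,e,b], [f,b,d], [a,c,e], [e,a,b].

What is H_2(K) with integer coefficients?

Order the vertices as a < b < c < d < e < f. Listing each simplex with vertices in this order, K has dimension 2 with simplices:

  0-simplices (6): a, b, c, d, e, f
  1-simplices (12): ab, ac, ae, bc, bd, be, bf, ce, cf, de, df, ef
  2-simplices (6): abe, ace, bcf, bde, bdf, cef

so the chain groups are C_0 ≅ Z^6, C_1 ≅ Z^12, C_2 ≅ Z^6.

∂_1: C_1 → C_0 sends each edge [p,q] (with p < q) to q − p.
This gives a 6×12 integer matrix of rank 5; reducing to Smith normal form yields diagonal entries (1,1,1,1,1).

The boundary map ∂_2: C_2 → C_1 acts by ∂[p,q,r] = [q,r] − [p,r] + [p,q]. For instance
  ∂bde = de − be + bd,
  ∂bcf = cf − bf + bc.
The resulting 12×6 matrix has rank 6, and its Smith normal form has invariant factors (1,1,1,1,1,1).

Now H_k = ker ∂_k / im ∂_{k+1}, so:

  H_2: rank ker ∂_2 − rank ∂_3 = (6 − 6) − 0 = 0, and there is no ∂_3, so H_2 ≅ 0.

H_2 = 0.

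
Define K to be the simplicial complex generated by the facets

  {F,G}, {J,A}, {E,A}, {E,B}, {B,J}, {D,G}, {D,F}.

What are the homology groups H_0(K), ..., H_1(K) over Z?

We work with the vertex ordering A < B < D < E < F < G < J. The simplices of K, each written with vertices in increasing order, are:

  0-simplices (7): A, B, D, E, F, G, J
  1-simplices (7): AE, AJ, BE, BJ, DF, DG, FG

Hence C_0 ≅ Z^7, C_1 ≅ Z^7.

∂_1: C_1 → C_0 sends each edge [p,q] (with p < q) to q − p.
As a 7×7 matrix over Z this has rank 5, with invariant factors (1,1,1,1,1).

From H_k ≅ ker(∂_k) / im(∂_{k+1}) we obtain:

  H_0: rank C_0 − rank ∂_1 = 7 − 5 = 2, and the invariant factors of ∂_1 are all 1, so H_0 = Z^2.
  H_1: rank ker ∂_1 − rank ∂_2 = (7 − 5) − 0 = 2, and there is no ∂_2, so H_1 = Z^2.

(K is a triangulation of the disjoint union of the circle S^1 and the circle S^1.)

H_0 = Z^2,  H_1 = Z^2.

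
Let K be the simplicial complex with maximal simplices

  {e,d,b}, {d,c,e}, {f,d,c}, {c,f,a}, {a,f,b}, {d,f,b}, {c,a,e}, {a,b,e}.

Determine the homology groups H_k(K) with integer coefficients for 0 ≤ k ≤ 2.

H_0 ≅ Z,  H_1 = 0,  H_2 ≅ Z.

Order the vertices as a < b < c < d < e < f. Listing each simplex with vertices in this order, K has dimension 2 with simplices:

  0-simplices (6): a, b, c, d, e, f
  1-simplices (12): ab, ac, ae, af, bd, be, bf, cd, ce, cf, de, df
  2-simplices (8): abe, abf, ace, acf, bde, bdf, cde, cdf

so the chain groups are C_0 ≅ Z^6, C_1 ≅ Z^12, C_2 ≅ Z^8.

The boundary map ∂_1: C_1 → C_0 maps an edge to its endpoints' difference, ∂[p,q] = q − p.
The 6×12 boundary matrix has rank 5 and Smith normal form diag(1,1,1,1,1).

∂_2: C_2 → C_1 sends each 2-simplex [p,q,r] to [q,r] − [p,r] + [p,q]. For instance
  ∂bde = de − be + bd,
  ∂abe = be − ae + ab.
The 12×8 boundary matrix has rank 7 and Smith normal form diag(1,1,1,1,1,1,1).

Now H_k = ker ∂_k / im ∂_{k+1}, so:

  H_0: rank C_0 − rank ∂_1 = 6 − 5 = 1, and the invariant factors of ∂_1 are all 1, so H_0 ≅ Z.
  H_1: rank ker ∂_1 − rank ∂_2 = (12 − 5) − 7 = 0, and the invariant factors of ∂_2 are all 1, so H_1 ≅ 0.
  H_2: rank ker ∂_2 − rank ∂_3 = (8 − 7) − 0 = 1, and there is no ∂_3, so H_2 ≅ Z.

As a check, the Euler characteristic is 6 − 12 + 8 = 2, which agrees with 1 − 0 + 1 = 2.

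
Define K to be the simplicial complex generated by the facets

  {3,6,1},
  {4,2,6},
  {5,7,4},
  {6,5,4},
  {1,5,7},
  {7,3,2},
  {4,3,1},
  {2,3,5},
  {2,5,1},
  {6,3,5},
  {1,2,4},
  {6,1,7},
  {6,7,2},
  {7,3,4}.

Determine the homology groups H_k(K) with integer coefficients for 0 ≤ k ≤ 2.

H_0 = Z,  H_1 = Z^2,  H_2 = Z.

Order the vertices as 1 < 2 < 3 < 4 < 5 < 6 < 7. Listing each simplex with vertices in this order, K has dimension 2 with simplices:

  0-simplices (7): [1], [2], [3], [4], [5], [6], [7]
  1-simplices (21): [1,2], [1,3], [1,4], [1,5], [1,6], [1,7], [2,3], [2,4], [2,5], [2,6], [2,7], [3,4], [3,5], [3,6], [3,7], [4,5], [4,6], [4,7], [5,6], [5,7], [6,7]
  2-simplices (14): [1,2,4], [1,2,5], [1,3,4], [1,3,6], [1,5,7], [1,6,7], [2,3,5], [2,3,7], [2,4,6], [2,6,7], [3,4,7], [3,5,6], [4,5,6], [4,5,7]

so the chain groups are C_0 ≅ Z^7, C_1 ≅ Z^21, C_2 ≅ Z^14.

The boundary map ∂_1: C_1 → C_0 sends each edge [p,q] (with p < q) to q − p. For instance
  ∂[3,6] = [6] − [3].
The 7×21 boundary matrix has rank 6 and Smith normal form diag(1,1,1,1,1,1).

∂_2: C_2 → C_1 maps a triangle to the signed sum of its edges. For instance
  ∂[2,3,5] = [3,5] − [2,5] + [2,3],
  ∂[1,3,6] = [3,6] − [1,6] + [1,3].
The 21×14 boundary matrix has rank 13 and Smith normal form diag(1,1,1,1,1,1,1,1,1,1,1,1,1).

Now H_k = ker ∂_k / im ∂_{k+1}, so:

  H_0: rank C_0 − rank ∂_1 = 7 − 6 = 1, and the invariant factors of ∂_1 are all 1, so H_0 ≅ Z.
  H_1: rank ker ∂_1 − rank ∂_2 = (21 − 6) − 13 = 2, and the invariant factors of ∂_2 are all 1, so H_1 ≅ Z^2.
  H_2: rank ker ∂_2 − rank ∂_3 = (14 − 13) − 0 = 1, and there is no ∂_3, so H_2 ≅ Z.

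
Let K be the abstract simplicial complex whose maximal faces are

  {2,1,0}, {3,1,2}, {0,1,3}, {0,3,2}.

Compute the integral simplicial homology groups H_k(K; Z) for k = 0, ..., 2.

H_0 = Z,  H_1 = 0,  H_2 = Z.

We work with the vertex ordering 0 < 1 < 2 < 3. The simplices of K, each written with vertices in increasing order, are:

  0-simplices (4): [0], [1], [2], [3]
  1-simplices (6): [0,1], [0,2], [0,3], [1,2], [1,3], [2,3]
  2-simplices (4): [0,1,2], [0,1,3], [0,2,3], [1,2,3]

so the chain groups are C_0 ≅ Z^4, C_1 ≅ Z^6, C_2 ≅ Z^4.

The boundary map ∂_1: C_1 → C_0 is given by ∂[p,q] = [q] − [p]. For instance
  ∂[0,1] = [1] − [0].
The 4×6 boundary matrix has rank 3 and Smith normal form diag(1,1,1).

Boundary ∂_2: C_2 → C_1 maps a triangle to the signed sum of its edges. For instance
  ∂[0,1,3] = [1,3] − [0,3] + [0,1],
  ∂[0,2,3] = [2,3] − [0,3] + [0,2].
As a 6×4 matrix over Z this has rank 3, with invariant factors (1,1,1).

From H_k ≅ ker(∂_k) / im(∂_{k+1}) we obtain:

  H_0: rank C_0 − rank ∂_1 = 4 − 3 = 1, and the invariant factors of ∂_1 are all 1, so H_0 = Z.
  H_1: rank ker ∂_1 − rank ∂_2 = (6 − 3) − 3 = 0, and the invariant factors of ∂_2 are all 1, so H_1 = 0.
  H_2: rank ker ∂_2 − rank ∂_3 = (4 − 3) − 0 = 1, and there is no ∂_3, so H_2 = Z.

As a check, the Euler characteristic is 4 − 6 + 4 = 2, which agrees with 1 − 0 + 1 = 2.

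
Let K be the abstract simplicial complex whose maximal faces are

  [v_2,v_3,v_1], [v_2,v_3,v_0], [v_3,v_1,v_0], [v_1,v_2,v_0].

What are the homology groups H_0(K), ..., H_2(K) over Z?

Fix the vertex order v_0 < v_1 < v_2 < v_3 and write every simplex with vertices in increasing order. Then dim K = 2 and the simplices of K are:

  0-simplices (4): [v_0], [v_1], [v_2], [v_3]
  1-simplices (6): [v_0,v_1], [v_0,v_2], [v_0,v_3], [v_1,v_2], [v_1,v_3], [v_2,v_3]
  2-simplices (4): [v_0,v_1,v_2], [v_0,v_1,v_3], [v_0,v_2,v_3], [v_1,v_2,v_3]

so the chain groups are C_0 ≅ Z^4, C_1 ≅ Z^6, C_2 ≅ Z^4.

The boundary map ∂_1: C_1 → C_0 is given by ∂[p,q] = [q] − [p]. For instance
  ∂[v_0,v_1] = [v_1] − [v_0].
The 4×6 boundary matrix has rank 3 and Smith normal form diag(1,1,1).

∂_2: C_2 → C_1 sends each 2-simplex [p,q,r] to [q,r] − [p,r] + [p,q]. For instance
  ∂[v_0,v_1,v_2] = [v_1,v_2] − [v_0,v_2] + [v_0,v_1],
  ∂[v_0,v_2,v_3] = [v_2,v_3] − [v_0,v_3] + [v_0,v_2].
The 6×4 boundary matrix has rank 3 and Smith normal form diag(1,1,1).

From H_k ≅ ker(∂_k) / im(∂_{k+1}) we obtain:

  H_0: rank C_0 − rank ∂_1 = 4 − 3 = 1, and the invariant factors of ∂_1 are all 1, so H_0 ≅ Z.
  H_1: rank ker ∂_1 − rank ∂_2 = (6 − 3) − 3 = 0, and the invariant factors of ∂_2 are all 1, so H_1 ≅ 0.
  H_2: rank ker ∂_2 − rank ∂_3 = (4 − 3) − 0 = 1, and there is no ∂_3, so H_2 ≅ Z.

H_0 = Z,  H_1 = 0,  H_2 = Z.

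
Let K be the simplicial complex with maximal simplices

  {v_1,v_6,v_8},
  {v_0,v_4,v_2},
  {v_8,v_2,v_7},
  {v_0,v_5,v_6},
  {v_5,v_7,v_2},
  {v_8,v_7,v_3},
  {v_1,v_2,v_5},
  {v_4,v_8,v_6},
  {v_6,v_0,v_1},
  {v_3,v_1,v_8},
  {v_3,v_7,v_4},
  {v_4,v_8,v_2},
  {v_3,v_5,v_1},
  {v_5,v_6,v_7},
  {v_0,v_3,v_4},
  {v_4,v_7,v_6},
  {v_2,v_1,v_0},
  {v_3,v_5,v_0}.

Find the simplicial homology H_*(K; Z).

Take the total order v_0 < v_1 < v_2 < v_3 < v_4 < v_5 < v_6 < v_7 < v_8 on the vertex set. Then K (dimension 2) consists of the simplices:

  0-simplices (9): [v_0], [v_1], [v_2], [v_3], [v_4], [v_5], [v_6], [v_7], [v_8]
  1-simplices (27): (27 of them)
  2-simplices (18): (18 of them)

giving chain groups C_0 ≅ Z^9, C_1 ≅ Z^27, C_2 ≅ Z^18.

∂_1: C_1 → C_0 maps an edge to its endpoints' difference, ∂[p,q] = q − p. For instance
  ∂[v_5,v_7] = [v_7] − [v_5].
The 9×27 boundary matrix has rank 8 and Smith normal form diag(1,1,1,1,1,1,1,1).

Boundary ∂_2: C_2 → C_1 sends each 2-simplex [p,q,r] to [q,r] − [p,r] + [p,q]. For instance
  ∂[v_5,v_6,v_7] = [v_6,v_7] − [v_5,v_7] + [v_5,v_6],
  ∂[v_1,v_3,v_8] = [v_3,v_8] − [v_1,v_8] + [v_1,v_3].
The resulting 27×18 matrix has rank 18, and its Smith normal form has invariant factors (1,1,1,1,1,1,1,1,1,1,1,1,1,1,1,1,1,2).

Computing H_k = (kernel of ∂_k) / (image of ∂_{k+1}):

  H_0: rank C_0 − rank ∂_1 = 9 − 8 = 1, and the invariant factors of ∂_1 are all 1, so H_0 = Z.
  H_1: rank ker ∂_1 − rank ∂_2 = (27 − 8) − 18 = 1, and ∂_2 has invariant factor 2 > 1, so H_1 = Z ⊕ Z/2.
  H_2: rank ker ∂_2 − rank ∂_3 = (18 − 18) − 0 = 0, and there is no ∂_3, so H_2 = 0.

As a check, the Euler characteristic is 9 − 27 + 18 = 0, which agrees with 1 − 1 + 0 = 0.

H_0 ≅ Z,  H_1 ≅ Z ⊕ Z/2,  H_2 = 0.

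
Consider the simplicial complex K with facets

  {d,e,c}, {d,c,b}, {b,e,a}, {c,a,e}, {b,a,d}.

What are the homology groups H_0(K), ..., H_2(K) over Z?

Fix the vertex order a < b < c < d < e and write every simplex with vertices in increasing order. Then dim K = 2 and the simplices of K are:

  0-simplices (5): a, b, c, d, e
  1-simplices (10): ab, ac, ad, ae, bc, bd, be, cd, ce, de
  2-simplices (5): abd, abe, ace, bcd, cde

so the chain groups are C_0 ≅ Z^5, C_1 ≅ Z^10, C_2 ≅ Z^5.

Boundary ∂_1: C_1 → C_0 maps an edge to its endpoints' difference, ∂[p,q] = q − p. For instance
  ∂ad = d − a.
The resulting 5×10 matrix has rank 4, and its Smith normal form has invariant factors (1,1,1,1).

∂_2: C_2 → C_1 acts by ∂[p,q,r] = [q,r] − [p,r] + [p,q]. For instance
  ∂cde = de − ce + cd,
  ∂bcd = cd − bd + bc.
This gives a 10×5 integer matrix of rank 5; reducing to Smith normal form yields diagonal entries (1,1,1,1,1).

Computing H_k = (kernel of ∂_k) / (image of ∂_{k+1}):

  H_0: rank C_0 − rank ∂_1 = 5 − 4 = 1, and the invariant factors of ∂_1 are all 1, so H_0 ≅ Z.
  H_1: rank ker ∂_1 − rank ∂_2 = (10 − 4) − 5 = 1, and the invariant factors of ∂_2 are all 1, so H_1 ≅ Z.
  H_2: rank ker ∂_2 − rank ∂_3 = (5 − 5) − 0 = 0, and there is no ∂_3, so H_2 ≅ 0.

As a check, the Euler characteristic is 5 − 10 + 5 = 0, which agrees with 1 − 1 + 0 = 0.
(K is a triangulation of the Möbius band.)

H_0 = Z,  H_1 = Z,  H_2 = 0.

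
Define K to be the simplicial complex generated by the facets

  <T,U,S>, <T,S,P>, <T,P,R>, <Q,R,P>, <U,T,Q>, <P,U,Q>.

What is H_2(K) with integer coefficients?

H_2 = 0.

Fix the vertex order P < Q < R < S < T < U and write every simplex with vertices in increasing order. Then dim K = 2 and the simplices of K are:

  0-simplices (6): P, Q, R, S, T, U
  1-simplices (12): PQ, PR, PS, PT, PU, QR, QT, QU, RT, ST, SU, TU
  2-simplices (6): PQR, PQU, PRT, PST, QTU, STU

Hence C_0 ≅ Z^6, C_1 ≅ Z^12, C_2 ≅ Z^6.

Boundary ∂_1: C_1 → C_0 maps an edge to its endpoints' difference, ∂[p,q] = q − p.
This gives a 6×12 integer matrix of rank 5; reducing to Smith normal form yields diagonal entries (1,1,1,1,1).

∂_2: C_2 → C_1 maps a triangle to the signed sum of its edges. For instance
  ∂STU = TU − SU + ST,
  ∂PST = ST − PT + PS.
The resulting 12×6 matrix has rank 6, and its Smith normal form has invariant factors (1,1,1,1,1,1).

Reading off H_k = ker ∂_k / im ∂_{k+1}:

  H_2: rank ker ∂_2 − rank ∂_3 = (6 − 6) − 0 = 0, and there is no ∂_3, so H_2 = 0.

(K is a triangulation of the cylinder S^1 x I.)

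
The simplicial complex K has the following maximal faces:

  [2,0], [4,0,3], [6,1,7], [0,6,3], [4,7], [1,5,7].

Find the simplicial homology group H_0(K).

H_0 ≅ Z.

Order the vertices as 0 < 1 < 2 < 3 < 4 < 5 < 6 < 7. Listing each simplex with vertices in this order, K has dimension 2 with simplices:

  0-simplices (8): [0], [1], [2], [3], [4], [5], [6], [7]
  1-simplices (12): [0,2], [0,3], [0,4], [0,6], [1,5], [1,6], [1,7], [3,4], [3,6], [4,7], [5,7], [6,7]
  2-simplices (4): [0,3,4], [0,3,6], [1,5,7], [1,6,7]

so the chain groups are C_0 ≅ Z^8, C_1 ≅ Z^12, C_2 ≅ Z^4.

∂_1: C_1 → C_0 sends each edge [p,q] (with p < q) to q − p.
The resulting 8×12 matrix has rank 7, and its Smith normal form has invariant factors (1,1,1,1,1,1,1).

∂_2: C_2 → C_1 sends each 2-simplex [p,q,r] to [q,r] − [p,r] + [p,q]. For instance
  ∂[1,6,7] = [6,7] − [1,7] + [1,6],
  ∂[0,3,4] = [3,4] − [0,4] + [0,3].
The resulting 12×4 matrix has rank 4, and its Smith normal form has invariant factors (1,1,1,1).

From H_k ≅ ker(∂_k) / im(∂_{k+1}) we obtain:

  H_0: rank C_0 − rank ∂_1 = 8 − 7 = 1, and the invariant factors of ∂_1 are all 1, so H_0 ≅ Z.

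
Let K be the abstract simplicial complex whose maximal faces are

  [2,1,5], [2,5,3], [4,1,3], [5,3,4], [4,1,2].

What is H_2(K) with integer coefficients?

H_2 ≅ 0.

Take the total order 1 < 2 < 3 < 4 < 5 on the vertex set. Then K (dimension 2) consists of the simplices:

  0-simplices (5): [1], [2], [3], [4], [5]
  1-simplices (10): [1,2], [1,3], [1,4], [1,5], [2,3], [2,4], [2,5], [3,4], [3,5], [4,5]
  2-simplices (5): [1,2,4], [1,2,5], [1,3,4], [2,3,5], [3,4,5]

so the chain groups are C_0 ≅ Z^5, C_1 ≅ Z^10, C_2 ≅ Z^5.

Boundary ∂_1: C_1 → C_0 maps an edge to its endpoints' difference, ∂[p,q] = q − p. For instance
  ∂[2,4] = [4] − [2].
As a 5×10 matrix over Z this has rank 4, with invariant factors (1,1,1,1).

The boundary map ∂_2: C_2 → C_1 maps a triangle to the signed sum of its edges. For instance
  ∂[1,3,4] = [3,4] − [1,4] + [1,3],
  ∂[3,4,5] = [4,5] − [3,5] + [3,4].
The resulting 10×5 matrix has rank 5, and its Smith normal form has invariant factors (1,1,1,1,1).

Now H_k = ker ∂_k / im ∂_{k+1}, so:

  H_2: rank ker ∂_2 − rank ∂_3 = (5 − 5) − 0 = 0, and there is no ∂_3, so H_2 = 0.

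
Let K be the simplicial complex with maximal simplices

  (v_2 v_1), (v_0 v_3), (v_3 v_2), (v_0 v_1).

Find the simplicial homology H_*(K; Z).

H_0 = Z,  H_1 = Z.

Order the vertices as v_0 < v_1 < v_2 < v_3. Listing each simplex with vertices in this order, K has dimension 1 with simplices:

  0-simplices (4): [v_0], [v_1], [v_2], [v_3]
  1-simplices (4): [v_0,v_1], [v_0,v_3], [v_1,v_2], [v_2,v_3]

giving chain groups C_0 ≅ Z^4, C_1 ≅ Z^4.

The boundary map ∂_1: C_1 → C_0 maps an edge to its endpoints' difference, ∂[p,q] = q − p.
The resulting 4×4 matrix has rank 3, and its Smith normal form has invariant factors (1,1,1).

Now H_k = ker ∂_k / im ∂_{k+1}, so:

  H_0: rank C_0 − rank ∂_1 = 4 − 3 = 1, and the invariant factors of ∂_1 are all 1, so H_0 = Z.
  H_1: rank ker ∂_1 − rank ∂_2 = (4 − 3) − 0 = 1, and there is no ∂_2, so H_1 = Z.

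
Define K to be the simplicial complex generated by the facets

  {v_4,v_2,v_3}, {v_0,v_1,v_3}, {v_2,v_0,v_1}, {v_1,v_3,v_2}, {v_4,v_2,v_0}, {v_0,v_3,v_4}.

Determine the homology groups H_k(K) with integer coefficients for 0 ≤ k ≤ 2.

Order the vertices as v_0 < v_1 < v_2 < v_3 < v_4. Listing each simplex with vertices in this order, K has dimension 2 with simplices:

  0-simplices (5): [v_0], [v_1], [v_2], [v_3], [v_4]
  1-simplices (9): [v_0,v_1], [v_0,v_2], [v_0,v_3], [v_0,v_4], [v_1,v_2], [v_1,v_3], [v_2,v_3], [v_2,v_4], [v_3,v_4]
  2-simplices (6): [v_0,v_1,v_2], [v_0,v_1,v_3], [v_0,v_2,v_4], [v_0,v_3,v_4], [v_1,v_2,v_3], [v_2,v_3,v_4]

so the chain groups are C_0 ≅ Z^5, C_1 ≅ Z^9, C_2 ≅ Z^6.

The boundary map ∂_1: C_1 → C_0 is given by ∂[p,q] = [q] − [p].
The resulting 5×9 matrix has rank 4, and its Smith normal form has invariant factors (1,1,1,1).

∂_2: C_2 → C_1 acts by ∂[p,q,r] = [q,r] − [p,r] + [p,q]. For instance
  ∂[v_0,v_1,v_2] = [v_1,v_2] − [v_0,v_2] + [v_0,v_1],
  ∂[v_1,v_2,v_3] = [v_2,v_3] − [v_1,v_3] + [v_1,v_2].
The resulting 9×6 matrix has rank 5, and its Smith normal form has invariant factors (1,1,1,1,1).

Computing H_k = (kernel of ∂_k) / (image of ∂_{k+1}):

  H_0: rank C_0 − rank ∂_1 = 5 − 4 = 1, and the invariant factors of ∂_1 are all 1, so H_0 ≅ Z.
  H_1: rank ker ∂_1 − rank ∂_2 = (9 − 4) − 5 = 0, and the invariant factors of ∂_2 are all 1, so H_1 ≅ 0.
  H_2: rank ker ∂_2 − rank ∂_3 = (6 − 5) − 0 = 1, and there is no ∂_3, so H_2 ≅ Z.

As a check, the Euler characteristic is 5 − 9 + 6 = 2, which agrees with 1 − 0 + 1 = 2.

H_0 ≅ Z,  H_1 = 0,  H_2 ≅ Z.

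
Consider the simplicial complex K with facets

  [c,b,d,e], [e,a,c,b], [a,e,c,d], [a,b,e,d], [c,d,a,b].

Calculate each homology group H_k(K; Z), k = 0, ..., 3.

We work with the vertex ordering a < b < c < d < e. The simplices of K, each written with vertices in increasing order, are:

  0-simplices (5): a, b, c, d, e
  1-simplices (10): ab, ac, ad, ae, bc, bd, be, cd, ce, de
  2-simplices (10): abc, abd, abe, acd, ace, ade, bcd, bce, bde, cde
  3-simplices (5): abcd, abce, abde, acde, bcde

Hence C_0 ≅ Z^5, C_1 ≅ Z^10, C_2 ≅ Z^10, C_3 ≅ Z^5.

The boundary map ∂_1: C_1 → C_0 maps an edge to its endpoints' difference, ∂[p,q] = q − p. For instance
  ∂ac = c − a.
The 5×10 boundary matrix has rank 4 and Smith normal form diag(1,1,1,1).

Boundary ∂_2: C_2 → C_1 maps a triangle to the signed sum of its edges. For instance
  ∂ace = ce − ae + ac,
  ∂abe = be − ae + ab.
This gives a 10×10 integer matrix of rank 6; reducing to Smith normal form yields diagonal entries (1,1,1,1,1,1).

∂_3: C_3 → C_2 sends each 3-simplex σ to the alternating sum Σ_i (−1)^i (σ with its i-th vertex removed). For instance
  ∂acde = cde − ade + ace − acd,
  ∂abcd = bcd − acd + abd − abc.
As a 10×5 matrix over Z this has rank 4, with invariant factors (1,1,1,1).

Reading off H_k = ker ∂_k / im ∂_{k+1}:

  H_0: rank C_0 − rank ∂_1 = 5 − 4 = 1, and the invariant factors of ∂_1 are all 1, so H_0 ≅ Z.
  H_1: rank ker ∂_1 − rank ∂_2 = (10 − 4) − 6 = 0, and the invariant factors of ∂_2 are all 1, so H_1 ≅ 0.
  H_2: rank ker ∂_2 − rank ∂_3 = (10 − 6) − 4 = 0, and the invariant factors of ∂_3 are all 1, so H_2 ≅ 0.
  H_3: rank ker ∂_3 − rank ∂_4 = (5 − 4) − 0 = 1, and there is no ∂_4, so H_3 ≅ Z.

As a check, the Euler characteristic is 5 − 10 + 10 − 5 = 0, which agrees with 1 − 0 + 0 − 1 = 0.
(K is a triangulation of the 3-sphere S^3.)

H_0 ≅ Z,  H_1 = 0,  H_2 = 0,  H_3 ≅ Z.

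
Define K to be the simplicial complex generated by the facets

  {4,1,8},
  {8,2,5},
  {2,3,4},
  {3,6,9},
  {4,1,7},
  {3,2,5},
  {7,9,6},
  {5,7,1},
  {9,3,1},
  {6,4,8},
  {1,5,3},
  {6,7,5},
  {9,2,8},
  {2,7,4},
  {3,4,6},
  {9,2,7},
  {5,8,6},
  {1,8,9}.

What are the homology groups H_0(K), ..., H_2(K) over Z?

Take the total order 1 < 2 < 3 < 4 < 5 < 6 < 7 < 8 < 9 on the vertex set. Then K (dimension 2) consists of the simplices:

  0-simplices (9): [1], [2], [3], [4], [5], [6], [7], [8], [9]
  1-simplices (27): (27 of them)
  2-simplices (18): [1,3,5], [1,3,9], [1,4,7], [1,4,8], [1,5,7], [1,8,9], [2,3,4], [2,3,5], [2,4,7], [2,5,8], [2,7,9], [2,8,9], [3,4,6], [3,6,9], [4,6,8], [5,6,7], [5,6,8], [6,7,9]

so the chain groups are C_0 ≅ Z^9, C_1 ≅ Z^27, C_2 ≅ Z^18.

∂_1: C_1 → C_0 maps an edge to its endpoints' difference, ∂[p,q] = q − p.
The resulting 9×27 matrix has rank 8, and its Smith normal form has invariant factors (1,1,1,1,1,1,1,1).

∂_2: C_2 → C_1 maps a triangle to the signed sum of its edges. For instance
  ∂[2,4,7] = [4,7] − [2,7] + [2,4],
  ∂[3,6,9] = [6,9] − [3,9] + [3,6].
This gives a 27×18 integer matrix of rank 17; reducing to Smith normal form yields diagonal entries (1,1,1,1,1,1,1,1,1,1,1,1,1,1,1,1,1).

Now H_k = ker ∂_k / im ∂_{k+1}, so:

  H_0: rank C_0 − rank ∂_1 = 9 − 8 = 1, and the invariant factors of ∂_1 are all 1, so H_0 ≅ Z.
  H_1: rank ker ∂_1 − rank ∂_2 = (27 − 8) − 17 = 2, and the invariant factors of ∂_2 are all 1, so H_1 ≅ Z^2.
  H_2: rank ker ∂_2 − rank ∂_3 = (18 − 17) − 0 = 1, and there is no ∂_3, so H_2 ≅ Z.

H_0 ≅ Z,  H_1 ≅ Z^2,  H_2 ≅ Z.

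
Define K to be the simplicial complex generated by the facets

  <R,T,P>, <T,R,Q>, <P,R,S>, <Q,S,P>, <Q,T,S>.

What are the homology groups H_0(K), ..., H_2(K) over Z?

H_0 ≅ Z,  H_1 ≅ Z,  H_2 = 0.

Take the total order P < Q < R < S < T on the vertex set. Then K (dimension 2) consists of the simplices:

  0-simplices (5): P, Q, R, S, T
  1-simplices (10): PQ, PR, PS, PT, QR, QS, QT, RS, RT, ST
  2-simplices (5): PQS, PRS, PRT, QRT, QST

Hence C_0 ≅ Z^5, C_1 ≅ Z^10, C_2 ≅ Z^5.

∂_1: C_1 → C_0 is given by ∂[p,q] = [q] − [p]. For instance
  ∂QR = R − Q.
As a 5×10 matrix over Z this has rank 4, with invariant factors (1,1,1,1).

The boundary map ∂_2: C_2 → C_1 acts by ∂[p,q,r] = [q,r] − [p,r] + [p,q]. For instance
  ∂QRT = RT − QT + QR,
  ∂PQS = QS − PS + PQ.
This gives a 10×5 integer matrix of rank 5; reducing to Smith normal form yields diagonal entries (1,1,1,1,1).

Computing H_k = (kernel of ∂_k) / (image of ∂_{k+1}):

  H_0: rank C_0 − rank ∂_1 = 5 − 4 = 1, and the invariant factors of ∂_1 are all 1, so H_0 = Z.
  H_1: rank ker ∂_1 − rank ∂_2 = (10 − 4) − 5 = 1, and the invariant factors of ∂_2 are all 1, so H_1 = Z.
  H_2: rank ker ∂_2 − rank ∂_3 = (5 − 5) − 0 = 0, and there is no ∂_3, so H_2 = 0.

(K is a triangulation of the Möbius band.)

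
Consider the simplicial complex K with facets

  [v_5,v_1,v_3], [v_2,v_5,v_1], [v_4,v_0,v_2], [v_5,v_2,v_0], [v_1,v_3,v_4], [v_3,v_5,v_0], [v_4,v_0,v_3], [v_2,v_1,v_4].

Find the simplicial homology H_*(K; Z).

H_0 ≅ Z,  H_1 = 0,  H_2 ≅ Z.

Fix the vertex order v_0 < v_1 < v_2 < v_3 < v_4 < v_5 and write every simplex with vertices in increasing order. Then dim K = 2 and the simplices of K are:

  0-simplices (6): [v_0], [v_1], [v_2], [v_3], [v_4], [v_5]
  1-simplices (12): [v_0,v_2], [v_0,v_3], [v_0,v_4], [v_0,v_5], [v_1,v_2], [v_1,v_3], [v_1,v_4], [v_1,v_5], [v_2,v_4], [v_2,v_5], [v_3,v_4], [v_3,v_5]
  2-simplices (8): [v_0,v_2,v_4], [v_0,v_2,v_5], [v_0,v_3,v_4], [v_0,v_3,v_5], [v_1,v_2,v_4], [v_1,v_2,v_5], [v_1,v_3,v_4], [v_1,v_3,v_5]

giving chain groups C_0 ≅ Z^6, C_1 ≅ Z^12, C_2 ≅ Z^8.

The boundary map ∂_1: C_1 → C_0 sends each edge [p,q] (with p < q) to q − p. For instance
  ∂[v_1,v_4] = [v_4] − [v_1].
The resulting 6×12 matrix has rank 5, and its Smith normal form has invariant factors (1,1,1,1,1).

Boundary ∂_2: C_2 → C_1 acts by ∂[p,q,r] = [q,r] − [p,r] + [p,q]. For instance
  ∂[v_0,v_3,v_4] = [v_3,v_4] − [v_0,v_4] + [v_0,v_3],
  ∂[v_1,v_3,v_5] = [v_3,v_5] − [v_1,v_5] + [v_1,v_3].
As a 12×8 matrix over Z this has rank 7, with invariant factors (1,1,1,1,1,1,1).

Now H_k = ker ∂_k / im ∂_{k+1}, so:

  H_0: rank C_0 − rank ∂_1 = 6 − 5 = 1, and the invariant factors of ∂_1 are all 1, so H_0 ≅ Z.
  H_1: rank ker ∂_1 − rank ∂_2 = (12 − 5) − 7 = 0, and the invariant factors of ∂_2 are all 1, so H_1 ≅ 0.
  H_2: rank ker ∂_2 − rank ∂_3 = (8 − 7) − 0 = 1, and there is no ∂_3, so H_2 ≅ Z.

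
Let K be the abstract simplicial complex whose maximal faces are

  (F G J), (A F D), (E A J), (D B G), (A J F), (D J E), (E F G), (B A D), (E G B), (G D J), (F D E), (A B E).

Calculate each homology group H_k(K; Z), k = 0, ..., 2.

Order the vertices as A < B < D < E < F < G < J. Listing each simplex with vertices in this order, K has dimension 2 with simplices:

  0-simplices (7): A, B, D, E, F, G, J
  1-simplices (18): AB, AD, AE, AF, AJ, BD, BE, BG, DE, DF, DG, DJ, EF, EG, EJ, FG, FJ, GJ
  2-simplices (12): ABD, ABE, ADF, AEJ, AFJ, BDG, BEG, DEF, DEJ, DGJ, EFG, FGJ

so the chain groups are C_0 ≅ Z^7, C_1 ≅ Z^18, C_2 ≅ Z^12.

Boundary ∂_1: C_1 → C_0 is given by ∂[p,q] = [q] − [p].
The 7×18 boundary matrix has rank 6 and Smith normal form diag(1,1,1,1,1,1).

∂_2: C_2 → C_1 sends each 2-simplex [p,q,r] to [q,r] − [p,r] + [p,q]. For instance
  ∂ABE = BE − AE + AB,
  ∂ADF = DF − AF + AD.
The resulting 18×12 matrix has rank 12, and its Smith normal form has invariant factors (1,1,1,1,1,1,1,1,1,1,1,2).

Computing H_k = (kernel of ∂_k) / (image of ∂_{k+1}):

  H_0: rank C_0 − rank ∂_1 = 7 − 6 = 1, and the invariant factors of ∂_1 are all 1, so H_0 = Z.
  H_1: rank ker ∂_1 − rank ∂_2 = (18 − 6) − 12 = 0, and ∂_2 has invariant factor 2 > 1, so H_1 = Z/2Z.
  H_2: rank ker ∂_2 − rank ∂_3 = (12 − 12) − 0 = 0, and there is no ∂_3, so H_2 = 0.

As a check, the Euler characteristic is 7 − 18 + 12 = 1, which agrees with 1 − 0 + 0 = 1.
(K is a triangulation of the real projective plane RP^2.)

H_0 = Z,  H_1 = Z/2Z,  H_2 = 0.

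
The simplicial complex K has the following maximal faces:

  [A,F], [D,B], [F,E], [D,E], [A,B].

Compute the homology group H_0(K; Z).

H_0 = Z.

Take the total order A < B < D < E < F on the vertex set. Then K (dimension 1) consists of the simplices:

  0-simplices (5): A, B, D, E, F
  1-simplices (5): AB, AF, BD, DE, EF

so the chain groups are C_0 ≅ Z^5, C_1 ≅ Z^5.

∂_1: C_1 → C_0 is given by ∂[p,q] = [q] − [p]. For instance
  ∂EF = F − E.
The resulting 5×5 matrix has rank 4, and its Smith normal form has invariant factors (1,1,1,1).

Reading off H_k = ker ∂_k / im ∂_{k+1}:

  H_0: rank C_0 − rank ∂_1 = 5 − 4 = 1, and the invariant factors of ∂_1 are all 1, so H_0 = Z.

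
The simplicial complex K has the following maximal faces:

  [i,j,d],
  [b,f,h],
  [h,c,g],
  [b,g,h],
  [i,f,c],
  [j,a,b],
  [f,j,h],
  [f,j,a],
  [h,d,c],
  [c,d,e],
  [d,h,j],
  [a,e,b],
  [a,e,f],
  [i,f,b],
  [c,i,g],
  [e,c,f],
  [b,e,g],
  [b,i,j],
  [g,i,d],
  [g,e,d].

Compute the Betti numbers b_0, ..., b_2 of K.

b_0 = 1, b_1 = 1, b_2 = 0.

Fix the vertex order a < b < c < d < e < f < g < h < i < j and write every simplex with vertices in increasing order. Then dim K = 2 and the simplices of K are:

  0-simplices (10): a, b, c, d, e, f, g, h, i, j
  1-simplices (30): ab, ae, af, aj, be, bf, bg, bh, bi, bj, cd, ce, cf, cg, ch, ci, de, dg, dh, di, dj, ef, eg, fh, fi, fj, gh, gi, hj, ij
  2-simplices (20): abe, abj, aef, afj, beg, bfh, bfi, bgh, bij, cde, cdh, cef, cfi, cgh, cgi, deg, dgi, dhj, dij, fhj

so the chain groups are C_0 ≅ Z^10, C_1 ≅ Z^30, C_2 ≅ Z^20.

∂_1: C_1 → C_0 sends each edge [p,q] (with p < q) to q − p. For instance
  ∂bi = i − b.
The resulting 10×30 matrix has rank 9, and its Smith normal form has invariant factors (1,1,1,1,1,1,1,1,1).

The boundary map ∂_2: C_2 → C_1 acts by ∂[p,q,r] = [q,r] − [p,r] + [p,q]. For instance
  ∂abj = bj − aj + ab,
  ∂beg = eg − bg + be.
This gives a 30×20 integer matrix of rank 20; reducing to Smith normal form yields diagonal entries (1,1,1,1,1,1,1,1,1,1,1,1,1,1,1,1,1,1,1,2).

Reading off H_k = ker ∂_k / im ∂_{k+1}:

  H_0: rank C_0 − rank ∂_1 = 10 − 9 = 1, and the invariant factors of ∂_1 are all 1, so H_0 ≅ Z.
  H_1: rank ker ∂_1 − rank ∂_2 = (30 − 9) − 20 = 1, and ∂_2 has invariant factor 2 > 1, so H_1 ≅ Z ⊕ Z_2.
  H_2: rank ker ∂_2 − rank ∂_3 = (20 − 20) − 0 = 0, and there is no ∂_3, so H_2 ≅ 0.

Hence the Betti numbers are b_0 = 1, b_1 = 1, b_2 = 0.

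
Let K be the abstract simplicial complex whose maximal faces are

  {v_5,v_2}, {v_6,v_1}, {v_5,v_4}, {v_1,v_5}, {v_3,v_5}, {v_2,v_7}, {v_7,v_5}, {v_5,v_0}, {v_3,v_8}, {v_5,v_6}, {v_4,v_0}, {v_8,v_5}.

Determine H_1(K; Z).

H_1 = Z^4.

Take the total order v_0 < v_1 < v_2 < v_3 < v_4 < v_5 < v_6 < v_7 < v_8 on the vertex set. Then K (dimension 1) consists of the simplices:

  0-simplices (9): [v_0], [v_1], [v_2], [v_3], [v_4], [v_5], [v_6], [v_7], [v_8]
  1-simplices (12): [v_0,v_4], [v_0,v_5], [v_1,v_5], [v_1,v_6], [v_2,v_5], [v_2,v_7], [v_3,v_5], [v_3,v_8], [v_4,v_5], [v_5,v_6], [v_5,v_7], [v_5,v_8]

so the chain groups are C_0 ≅ Z^9, C_1 ≅ Z^12.

Boundary ∂_1: C_1 → C_0 maps an edge to its endpoints' difference, ∂[p,q] = q − p. For instance
  ∂[v_0,v_5] = [v_5] − [v_0].
The resulting 9×12 matrix has rank 8, and its Smith normal form has invariant factors (1,1,1,1,1,1,1,1).

Now H_k = ker ∂_k / im ∂_{k+1}, so:

  H_1: rank ker ∂_1 − rank ∂_2 = (12 − 8) − 0 = 4, and there is no ∂_2, so H_1 = Z^4.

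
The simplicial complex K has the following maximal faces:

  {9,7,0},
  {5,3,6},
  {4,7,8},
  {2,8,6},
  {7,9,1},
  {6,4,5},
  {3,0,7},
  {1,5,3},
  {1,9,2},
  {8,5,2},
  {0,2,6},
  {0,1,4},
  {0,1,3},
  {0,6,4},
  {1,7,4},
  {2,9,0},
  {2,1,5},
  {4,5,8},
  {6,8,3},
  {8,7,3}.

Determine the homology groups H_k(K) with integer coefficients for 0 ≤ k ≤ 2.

K has 10 vertices, 30 edges, 20 triangles.
rank ∂_0 = 0, rank ∂_1 = 9 ⇒ b_0 = 10 − 0 − 9 = 1; all invariant factors of ∂_1 are 1 so no torsion. So H_0 ≅ Z.
rank ∂_1 = 9, rank ∂_2 = 20 ⇒ b_1 = 30 − 9 − 20 = 1; ∂_2 has invariant factor(s) [2] giving torsion. So H_1 ≅ Z ⊕ Z/2.
rank ∂_2 = 20, rank ∂_3 = 0 ⇒ b_2 = 20 − 20 − 0 = 0. So H_2 ≅ 0.

H_0 ≅ Z,  H_1 ≅ Z ⊕ Z/2,  H_2 = 0.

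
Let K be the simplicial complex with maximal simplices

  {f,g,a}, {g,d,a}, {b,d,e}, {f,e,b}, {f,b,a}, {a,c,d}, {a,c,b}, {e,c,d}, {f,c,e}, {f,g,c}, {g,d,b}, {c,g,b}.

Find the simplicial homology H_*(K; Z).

H_0 ≅ Z,  H_1 ≅ Z/2Z,  H_2 = 0.

Fix the vertex order a < b < c < d < e < f < g and write every simplex with vertices in increasing order. Then dim K = 2 and the simplices of K are:

  0-simplices (7): a, b, c, d, e, f, g
  1-simplices (18): ab, ac, ad, af, ag, bc, bd, be, bf, bg, cd, ce, cf, cg, de, dg, ef, fg
  2-simplices (12): abc, abf, acd, adg, afg, bcg, bde, bdg, bef, cde, cef, cfg

so the chain groups are C_0 ≅ Z^7, C_1 ≅ Z^18, C_2 ≅ Z^12.

The boundary map ∂_1: C_1 → C_0 is given by ∂[p,q] = [q] − [p].
The 7×18 boundary matrix has rank 6 and Smith normal form diag(1,1,1,1,1,1).

Boundary ∂_2: C_2 → C_1 maps a triangle to the signed sum of its edges. For instance
  ∂abc = bc − ac + ab,
  ∂cfg = fg − cg + cf.
The resulting 18×12 matrix has rank 12, and its Smith normal form has invariant factors (1,1,1,1,1,1,1,1,1,1,1,2).

Computing H_k = (kernel of ∂_k) / (image of ∂_{k+1}):

  H_0: rank C_0 − rank ∂_1 = 7 − 6 = 1, and the invariant factors of ∂_1 are all 1, so H_0 = Z.
  H_1: rank ker ∂_1 − rank ∂_2 = (18 − 6) − 12 = 0, and ∂_2 has invariant factor 2 > 1, so H_1 = Z/2Z.
  H_2: rank ker ∂_2 − rank ∂_3 = (12 − 12) − 0 = 0, and there is no ∂_3, so H_2 = 0.

As a check, the Euler characteristic is 7 − 18 + 12 = 1, which agrees with 1 − 0 + 0 = 1.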